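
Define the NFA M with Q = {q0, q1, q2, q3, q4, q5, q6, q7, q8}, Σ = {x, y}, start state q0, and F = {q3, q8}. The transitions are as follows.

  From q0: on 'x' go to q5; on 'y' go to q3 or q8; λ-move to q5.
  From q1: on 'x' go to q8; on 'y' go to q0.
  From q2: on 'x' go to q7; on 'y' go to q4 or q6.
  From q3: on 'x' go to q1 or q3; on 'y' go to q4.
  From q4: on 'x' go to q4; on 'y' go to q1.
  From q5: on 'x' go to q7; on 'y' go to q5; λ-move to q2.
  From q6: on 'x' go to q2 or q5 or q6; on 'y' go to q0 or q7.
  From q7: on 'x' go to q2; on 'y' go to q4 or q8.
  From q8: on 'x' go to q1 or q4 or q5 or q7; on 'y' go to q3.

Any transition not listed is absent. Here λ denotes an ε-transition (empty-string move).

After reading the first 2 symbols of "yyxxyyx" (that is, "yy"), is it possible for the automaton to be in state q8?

No

Start: ε-closure({q0}) = {q0, q2, q5}.
Read 'y': {q0, q2, q5} → {q2, q3, q4, q5, q6, q8}.
Read 'y': {q2, q3, q4, q5, q6, q8} → {q0, q1, q2, q3, q4, q5, q6, q7}.
State q8 is not in {q0, q1, q2, q3, q4, q5, q6, q7}.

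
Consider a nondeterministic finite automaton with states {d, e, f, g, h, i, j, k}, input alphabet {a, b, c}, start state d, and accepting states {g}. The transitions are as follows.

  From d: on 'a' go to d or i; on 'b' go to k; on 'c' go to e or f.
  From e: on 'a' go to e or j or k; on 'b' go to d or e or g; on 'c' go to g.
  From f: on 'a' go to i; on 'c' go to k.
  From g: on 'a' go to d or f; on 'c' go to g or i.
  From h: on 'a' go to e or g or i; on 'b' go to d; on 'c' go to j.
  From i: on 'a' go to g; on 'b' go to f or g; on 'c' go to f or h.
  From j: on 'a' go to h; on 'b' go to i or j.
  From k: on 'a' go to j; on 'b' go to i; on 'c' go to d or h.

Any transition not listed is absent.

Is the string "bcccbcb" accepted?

Start in {d}.
Read 'b': d→{k}; now {k}.
Read 'c': k→{d, h}; now {d, h}.
Read 'c': d→{e, f}, h→{j}; now {e, f, j}.
Read 'c': e→{g}, f→{k}, j→∅; now {g, k}.
Read 'b': g→∅, k→{i}; now {i}.
Read 'c': i→{f, h}; now {f, h}.
Read 'b': f→∅, h→{d}; now {d}.
The final set {d} contains no accepting state.

No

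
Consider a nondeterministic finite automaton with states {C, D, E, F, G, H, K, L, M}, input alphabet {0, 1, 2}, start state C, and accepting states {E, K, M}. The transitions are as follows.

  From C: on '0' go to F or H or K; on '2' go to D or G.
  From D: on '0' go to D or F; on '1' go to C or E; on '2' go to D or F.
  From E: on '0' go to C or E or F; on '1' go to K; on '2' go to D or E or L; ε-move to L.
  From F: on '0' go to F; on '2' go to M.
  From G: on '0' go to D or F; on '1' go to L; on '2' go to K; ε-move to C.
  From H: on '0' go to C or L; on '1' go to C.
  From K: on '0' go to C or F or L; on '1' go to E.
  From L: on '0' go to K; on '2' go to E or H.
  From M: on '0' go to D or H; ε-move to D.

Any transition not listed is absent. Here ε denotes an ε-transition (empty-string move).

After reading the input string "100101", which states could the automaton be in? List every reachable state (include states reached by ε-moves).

∅

Start in {C}.
Read '1': C→∅; now ∅.
The set is empty and remains empty for the remaining 5 symbols.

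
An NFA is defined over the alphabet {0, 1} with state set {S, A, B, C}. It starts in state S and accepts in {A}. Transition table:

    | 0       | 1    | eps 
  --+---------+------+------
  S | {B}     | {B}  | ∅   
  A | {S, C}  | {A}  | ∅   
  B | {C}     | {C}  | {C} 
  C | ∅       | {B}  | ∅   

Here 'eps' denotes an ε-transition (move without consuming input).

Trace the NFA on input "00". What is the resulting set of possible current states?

{C}

Start in {S}.
Read '0': S→{B}; union {B}; ε-closure = {B, C}.
Read '0': B→{C}, C→∅; now {C}.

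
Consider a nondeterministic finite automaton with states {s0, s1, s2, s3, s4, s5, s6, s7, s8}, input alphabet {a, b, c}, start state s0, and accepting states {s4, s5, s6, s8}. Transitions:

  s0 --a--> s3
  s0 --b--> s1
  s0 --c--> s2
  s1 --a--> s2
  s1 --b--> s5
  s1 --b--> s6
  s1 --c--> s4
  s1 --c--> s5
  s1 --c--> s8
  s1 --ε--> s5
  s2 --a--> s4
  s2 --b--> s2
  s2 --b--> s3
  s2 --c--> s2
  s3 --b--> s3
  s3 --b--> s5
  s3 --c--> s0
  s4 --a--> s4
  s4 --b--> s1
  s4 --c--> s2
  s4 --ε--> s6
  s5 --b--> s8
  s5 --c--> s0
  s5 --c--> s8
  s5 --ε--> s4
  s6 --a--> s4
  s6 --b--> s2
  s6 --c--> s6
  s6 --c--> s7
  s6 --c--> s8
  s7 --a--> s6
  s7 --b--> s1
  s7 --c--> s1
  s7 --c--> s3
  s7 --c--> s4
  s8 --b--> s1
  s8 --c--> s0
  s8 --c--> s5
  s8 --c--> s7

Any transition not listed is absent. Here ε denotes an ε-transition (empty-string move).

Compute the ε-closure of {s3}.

{s3}

Begin with {s3}.
No ε-moves leave this set, so the closure equals the set itself.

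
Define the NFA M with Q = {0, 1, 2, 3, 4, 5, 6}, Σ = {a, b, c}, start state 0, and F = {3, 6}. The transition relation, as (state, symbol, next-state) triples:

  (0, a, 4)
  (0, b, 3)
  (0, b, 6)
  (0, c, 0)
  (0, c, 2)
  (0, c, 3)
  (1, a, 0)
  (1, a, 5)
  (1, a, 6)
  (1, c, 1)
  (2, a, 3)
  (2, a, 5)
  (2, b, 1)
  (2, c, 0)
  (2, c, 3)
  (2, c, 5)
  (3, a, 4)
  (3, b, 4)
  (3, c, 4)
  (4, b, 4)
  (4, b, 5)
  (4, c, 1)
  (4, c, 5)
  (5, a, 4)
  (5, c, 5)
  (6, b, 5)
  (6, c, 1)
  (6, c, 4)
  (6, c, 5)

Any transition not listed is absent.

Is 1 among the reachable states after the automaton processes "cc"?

No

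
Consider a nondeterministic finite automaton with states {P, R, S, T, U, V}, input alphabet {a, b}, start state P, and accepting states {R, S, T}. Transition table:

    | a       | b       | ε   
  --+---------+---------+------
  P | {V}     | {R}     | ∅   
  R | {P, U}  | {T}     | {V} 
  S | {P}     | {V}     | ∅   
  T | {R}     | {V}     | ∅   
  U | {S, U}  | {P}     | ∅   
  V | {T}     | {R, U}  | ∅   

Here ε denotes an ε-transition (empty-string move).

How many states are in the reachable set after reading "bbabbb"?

5

Start in {P}.
Read 'b': {P} → {R, V}.
Read 'b': {R, V} → {R, T, U, V}.
Read 'a': {R, T, U, V} → {P, R, S, T, U, V}.
Read 'b': {P, R, S, T, U, V} → {P, R, T, U, V}.
Read 'b': {P, R, T, U, V} → {P, R, T, U, V}.
Read 'b': {P, R, T, U, V} → {P, R, T, U, V}.
That set has 5 states.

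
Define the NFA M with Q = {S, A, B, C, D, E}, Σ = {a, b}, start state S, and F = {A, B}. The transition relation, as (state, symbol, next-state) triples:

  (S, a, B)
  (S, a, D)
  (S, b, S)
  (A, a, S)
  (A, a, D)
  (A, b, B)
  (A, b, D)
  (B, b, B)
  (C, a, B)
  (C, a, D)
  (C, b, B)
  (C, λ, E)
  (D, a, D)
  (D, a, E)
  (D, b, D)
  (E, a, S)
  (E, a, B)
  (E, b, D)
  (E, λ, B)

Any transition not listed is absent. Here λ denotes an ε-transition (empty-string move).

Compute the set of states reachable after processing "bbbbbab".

{B, D}

Start in {S}.
Read 'b': S→{S}; now {S}.
Read 'b': S→{S}; now {S}.
Read 'b': S→{S}; now {S}.
Read 'b': S→{S}; now {S}.
Read 'b': S→{S}; now {S}.
Read 'a': S→{B, D}; now {B, D}.
Read 'b': B→{B}, D→{D}; now {B, D}.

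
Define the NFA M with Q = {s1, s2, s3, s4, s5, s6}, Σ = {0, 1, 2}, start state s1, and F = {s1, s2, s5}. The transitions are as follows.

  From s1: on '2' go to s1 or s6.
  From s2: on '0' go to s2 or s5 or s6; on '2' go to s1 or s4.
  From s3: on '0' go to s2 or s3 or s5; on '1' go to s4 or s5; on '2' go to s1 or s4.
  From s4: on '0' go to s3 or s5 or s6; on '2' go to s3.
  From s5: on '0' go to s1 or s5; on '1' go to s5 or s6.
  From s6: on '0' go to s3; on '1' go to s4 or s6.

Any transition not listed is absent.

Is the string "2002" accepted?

Yes

Start in {s1}.
Read '2': {s1} → {s1, s6}.
Read '0': {s1, s6} → {s3}.
Read '0': {s3} → {s2, s3, s5}.
Read '2': {s2, s3, s5} → {s1, s4}.
The final set {s1, s4} contains the accepting state s1.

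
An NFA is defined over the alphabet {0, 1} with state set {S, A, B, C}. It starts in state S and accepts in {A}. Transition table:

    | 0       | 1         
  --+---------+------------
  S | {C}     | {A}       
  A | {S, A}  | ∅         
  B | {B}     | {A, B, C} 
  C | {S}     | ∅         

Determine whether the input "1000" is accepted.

Yes

Start in {S}.
Read '1': {S} → {A}.
Read '0': {A} → {S, A}.
Read '0': {S, A} → {S, A, C}.
Read '0': {S, A, C} → {S, A, C}.
The final set {S, A, C} contains the accepting state A.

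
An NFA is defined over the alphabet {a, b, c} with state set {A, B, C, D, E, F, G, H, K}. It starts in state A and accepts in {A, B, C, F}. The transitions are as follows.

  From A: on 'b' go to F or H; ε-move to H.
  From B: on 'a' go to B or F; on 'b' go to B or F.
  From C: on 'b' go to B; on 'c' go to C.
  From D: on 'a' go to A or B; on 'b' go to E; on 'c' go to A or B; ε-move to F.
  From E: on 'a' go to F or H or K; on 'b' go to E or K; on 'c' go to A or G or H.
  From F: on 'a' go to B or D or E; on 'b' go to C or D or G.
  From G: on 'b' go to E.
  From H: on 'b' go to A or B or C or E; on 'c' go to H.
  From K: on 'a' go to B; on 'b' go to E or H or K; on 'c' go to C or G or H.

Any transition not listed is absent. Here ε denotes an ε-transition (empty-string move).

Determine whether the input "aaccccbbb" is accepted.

Start: ε-closure({A}) = {A, H}.
Read 'a': {A, H} → ∅.
The set is empty and remains empty for the remaining 8 symbols.
The final set ∅ contains no accepting state.

No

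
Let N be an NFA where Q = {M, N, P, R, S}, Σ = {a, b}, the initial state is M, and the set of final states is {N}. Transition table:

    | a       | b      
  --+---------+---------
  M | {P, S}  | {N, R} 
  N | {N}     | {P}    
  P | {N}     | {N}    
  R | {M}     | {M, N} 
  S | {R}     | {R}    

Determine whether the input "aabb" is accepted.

Yes

Start in {M}.
Read 'a': {M} → {P, S}.
Read 'a': {P, S} → {N, R}.
Read 'b': {N, R} → {M, N, P}.
Read 'b': {M, N, P} → {N, P, R}.
The final set {N, P, R} contains the accepting state N.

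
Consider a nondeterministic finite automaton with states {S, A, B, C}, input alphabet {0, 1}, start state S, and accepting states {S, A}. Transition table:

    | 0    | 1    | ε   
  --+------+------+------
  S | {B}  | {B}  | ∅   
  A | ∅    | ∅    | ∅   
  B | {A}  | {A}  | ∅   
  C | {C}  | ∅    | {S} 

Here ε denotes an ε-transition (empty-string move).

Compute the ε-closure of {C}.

{S, C}

Begin with {C}.
ε-move C → S; add S.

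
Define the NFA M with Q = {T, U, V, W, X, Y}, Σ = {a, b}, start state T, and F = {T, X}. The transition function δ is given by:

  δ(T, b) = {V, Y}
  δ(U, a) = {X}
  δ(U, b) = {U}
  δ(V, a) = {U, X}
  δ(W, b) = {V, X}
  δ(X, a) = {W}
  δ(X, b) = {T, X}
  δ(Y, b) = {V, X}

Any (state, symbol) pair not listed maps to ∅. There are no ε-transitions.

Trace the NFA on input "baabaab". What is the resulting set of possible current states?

{T, V, X}

Start in {T}.
Read 'b': T→{V, Y}; now {V, Y}.
Read 'a': V→{U, X}, Y→∅; now {U, X}.
Read 'a': U→{X}, X→{W}; now {W, X}.
Read 'b': W→{V, X}, X→{T, X}; now {T, V, X}.
Read 'a': T→∅, V→{U, X}, X→{W}; now {U, W, X}.
Read 'a': U→{X}, W→∅, X→{W}; now {W, X}.
Read 'b': W→{V, X}, X→{T, X}; now {T, V, X}.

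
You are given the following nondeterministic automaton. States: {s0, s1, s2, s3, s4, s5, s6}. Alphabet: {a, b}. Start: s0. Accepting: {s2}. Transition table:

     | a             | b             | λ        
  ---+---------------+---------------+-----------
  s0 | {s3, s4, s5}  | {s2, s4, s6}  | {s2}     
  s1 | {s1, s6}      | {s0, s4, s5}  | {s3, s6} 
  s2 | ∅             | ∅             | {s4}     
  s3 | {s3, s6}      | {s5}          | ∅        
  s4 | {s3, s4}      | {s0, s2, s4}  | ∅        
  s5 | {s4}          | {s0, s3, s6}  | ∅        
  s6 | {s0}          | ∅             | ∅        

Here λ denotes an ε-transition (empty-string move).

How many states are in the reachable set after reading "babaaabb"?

Start: ε-closure({s0}) = {s0, s2, s4}.
Read 'b': s0→{s2, s4, s6}, s2→∅, s4→{s0, s2, s4}; now {s0, s2, s4, s6}.
Read 'a': s0→{s3, s4, s5}, s2→∅, s4→{s3, s4}, s6→{s0}; union {s0, s3, s4, s5}; ε-closure = {s0, s2, s3, s4, s5}.
Read 'b': s0→{s2, s4, s6}, s2→∅, s3→{s5}, s4→{s0, s2, s4}, s5→{s0, s3, s6}; now {s0, s2, s3, s4, s5, s6}.
Read 'a': s0→{s3, s4, s5}, s2→∅, s3→{s3, s6}, s4→{s3, s4}, s5→{s4}, s6→{s0}; union {s0, s3, s4, s5, s6}; ε-closure = {s0, s2, s3, s4, s5, s6}.
Read 'a': s0→{s3, s4, s5}, s2→∅, s3→{s3, s6}, s4→{s3, s4}, s5→{s4}, s6→{s0}; union {s0, s3, s4, s5, s6}; ε-closure = {s0, s2, s3, s4, s5, s6}.
Read 'a': s0→{s3, s4, s5}, s2→∅, s3→{s3, s6}, s4→{s3, s4}, s5→{s4}, s6→{s0}; union {s0, s3, s4, s5, s6}; ε-closure = {s0, s2, s3, s4, s5, s6}.
Read 'b': s0→{s2, s4, s6}, s2→∅, s3→{s5}, s4→{s0, s2, s4}, s5→{s0, s3, s6}, s6→∅; now {s0, s2, s3, s4, s5, s6}.
Read 'b': s0→{s2, s4, s6}, s2→∅, s3→{s5}, s4→{s0, s2, s4}, s5→{s0, s3, s6}, s6→∅; now {s0, s2, s3, s4, s5, s6}.
That set has 6 states.

6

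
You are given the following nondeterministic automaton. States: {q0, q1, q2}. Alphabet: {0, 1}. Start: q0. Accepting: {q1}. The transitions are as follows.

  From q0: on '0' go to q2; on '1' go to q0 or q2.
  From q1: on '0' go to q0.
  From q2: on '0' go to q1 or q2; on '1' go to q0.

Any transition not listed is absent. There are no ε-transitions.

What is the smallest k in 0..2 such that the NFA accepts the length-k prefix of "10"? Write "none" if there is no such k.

2

Start in {q0}.
Read '1': q0→{q0, q2}; now {q0, q2}.
Read '0': q0→{q2}, q2→{q1, q2}; now {q1, q2}.
None of the earlier sets intersect F, but {q1, q2} does.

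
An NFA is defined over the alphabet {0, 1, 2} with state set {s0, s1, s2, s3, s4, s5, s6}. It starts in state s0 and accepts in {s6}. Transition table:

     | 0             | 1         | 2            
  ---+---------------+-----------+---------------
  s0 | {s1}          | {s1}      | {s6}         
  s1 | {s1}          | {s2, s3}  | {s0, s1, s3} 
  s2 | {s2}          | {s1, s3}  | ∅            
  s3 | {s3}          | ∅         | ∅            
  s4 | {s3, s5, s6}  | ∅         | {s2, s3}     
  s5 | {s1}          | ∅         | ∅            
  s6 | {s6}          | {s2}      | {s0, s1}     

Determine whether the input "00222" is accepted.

Yes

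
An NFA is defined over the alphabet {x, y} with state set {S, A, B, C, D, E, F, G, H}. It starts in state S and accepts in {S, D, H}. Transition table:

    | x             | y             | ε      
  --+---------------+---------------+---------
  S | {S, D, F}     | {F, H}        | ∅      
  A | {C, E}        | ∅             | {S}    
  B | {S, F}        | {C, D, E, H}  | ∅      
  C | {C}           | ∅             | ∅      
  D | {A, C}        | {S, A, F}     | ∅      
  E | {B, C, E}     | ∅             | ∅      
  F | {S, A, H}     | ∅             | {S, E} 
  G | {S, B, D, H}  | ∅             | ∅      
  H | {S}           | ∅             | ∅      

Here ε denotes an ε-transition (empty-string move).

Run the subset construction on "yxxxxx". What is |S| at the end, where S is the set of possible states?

8

Start in {S}.
Read 'y': {S} → {S, E, F, H}.
Read 'x': {S, E, F, H} → {S, A, B, C, D, E, F, H}.
Read 'x': {S, A, B, C, D, E, F, H} → {S, A, B, C, D, E, F, H}.
Read 'x': {S, A, B, C, D, E, F, H} → {S, A, B, C, D, E, F, H}.
Read 'x': {S, A, B, C, D, E, F, H} → {S, A, B, C, D, E, F, H}.
Read 'x': {S, A, B, C, D, E, F, H} → {S, A, B, C, D, E, F, H}.
That set has 8 states.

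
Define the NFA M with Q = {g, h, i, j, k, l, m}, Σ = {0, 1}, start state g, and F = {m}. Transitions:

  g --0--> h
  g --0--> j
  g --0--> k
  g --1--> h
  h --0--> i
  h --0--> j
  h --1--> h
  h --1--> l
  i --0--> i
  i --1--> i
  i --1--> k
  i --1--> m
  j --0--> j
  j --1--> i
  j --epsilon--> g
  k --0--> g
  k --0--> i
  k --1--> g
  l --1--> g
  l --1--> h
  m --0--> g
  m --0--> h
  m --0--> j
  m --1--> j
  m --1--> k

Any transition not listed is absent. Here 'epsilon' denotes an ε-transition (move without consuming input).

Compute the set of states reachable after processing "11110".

Start in {g}.
Read '1': {g} → {h}.
Read '1': {h} → {h, l}.
Read '1': {h, l} → {g, h, l}.
Read '1': {g, h, l} → {g, h, l}.
Read '0': {g, h, l} → {g, h, i, j, k}.

{g, h, i, j, k}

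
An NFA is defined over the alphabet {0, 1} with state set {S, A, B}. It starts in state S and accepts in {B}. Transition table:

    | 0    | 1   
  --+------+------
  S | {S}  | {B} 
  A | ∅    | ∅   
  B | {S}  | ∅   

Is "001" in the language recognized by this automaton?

Yes

Start in {S}.
Read '0': {S} → {S}.
Read '0': {S} → {S}.
Read '1': {S} → {B}.
The final set {B} contains the accepting state B.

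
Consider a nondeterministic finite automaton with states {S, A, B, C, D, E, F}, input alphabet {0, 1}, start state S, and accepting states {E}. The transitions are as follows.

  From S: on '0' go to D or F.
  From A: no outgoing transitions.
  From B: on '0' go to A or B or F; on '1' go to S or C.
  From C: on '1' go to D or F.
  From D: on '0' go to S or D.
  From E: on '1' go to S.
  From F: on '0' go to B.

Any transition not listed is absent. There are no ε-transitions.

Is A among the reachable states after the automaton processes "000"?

Start in {S}.
Read '0': S→{D, F}; now {D, F}.
Read '0': D→{S, D}, F→{B}; now {S, B, D}.
Read '0': S→{D, F}, B→{A, B, F}, D→{S, D}; now {S, A, B, D, F}.
State A is in {S, A, B, D, F}.

Yes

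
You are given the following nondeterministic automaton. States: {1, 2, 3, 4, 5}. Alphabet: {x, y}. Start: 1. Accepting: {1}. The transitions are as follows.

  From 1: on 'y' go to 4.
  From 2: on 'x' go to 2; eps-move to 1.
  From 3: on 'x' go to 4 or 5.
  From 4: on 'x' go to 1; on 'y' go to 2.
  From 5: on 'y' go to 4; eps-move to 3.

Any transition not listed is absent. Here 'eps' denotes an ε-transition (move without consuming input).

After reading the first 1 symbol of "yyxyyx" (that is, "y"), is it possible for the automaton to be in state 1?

No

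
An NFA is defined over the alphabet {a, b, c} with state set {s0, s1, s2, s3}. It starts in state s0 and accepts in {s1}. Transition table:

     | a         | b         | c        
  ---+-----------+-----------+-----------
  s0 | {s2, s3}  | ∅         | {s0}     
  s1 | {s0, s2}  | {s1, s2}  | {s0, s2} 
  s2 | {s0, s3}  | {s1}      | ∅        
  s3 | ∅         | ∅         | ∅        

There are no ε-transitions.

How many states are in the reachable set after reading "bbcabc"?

0

Start in {s0}.
Read 'b': s0→∅; now ∅.
The set is empty and remains empty for the remaining 5 symbols.
That set has 0 states.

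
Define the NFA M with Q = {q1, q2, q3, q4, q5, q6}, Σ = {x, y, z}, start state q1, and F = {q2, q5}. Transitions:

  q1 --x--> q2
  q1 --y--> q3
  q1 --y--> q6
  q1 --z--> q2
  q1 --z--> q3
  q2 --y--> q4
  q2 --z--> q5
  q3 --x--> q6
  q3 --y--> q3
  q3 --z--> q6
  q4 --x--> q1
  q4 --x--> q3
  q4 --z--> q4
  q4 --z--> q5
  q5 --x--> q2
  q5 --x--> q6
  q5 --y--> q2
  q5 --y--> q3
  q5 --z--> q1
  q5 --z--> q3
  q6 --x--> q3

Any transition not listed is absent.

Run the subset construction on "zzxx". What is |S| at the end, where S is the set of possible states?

2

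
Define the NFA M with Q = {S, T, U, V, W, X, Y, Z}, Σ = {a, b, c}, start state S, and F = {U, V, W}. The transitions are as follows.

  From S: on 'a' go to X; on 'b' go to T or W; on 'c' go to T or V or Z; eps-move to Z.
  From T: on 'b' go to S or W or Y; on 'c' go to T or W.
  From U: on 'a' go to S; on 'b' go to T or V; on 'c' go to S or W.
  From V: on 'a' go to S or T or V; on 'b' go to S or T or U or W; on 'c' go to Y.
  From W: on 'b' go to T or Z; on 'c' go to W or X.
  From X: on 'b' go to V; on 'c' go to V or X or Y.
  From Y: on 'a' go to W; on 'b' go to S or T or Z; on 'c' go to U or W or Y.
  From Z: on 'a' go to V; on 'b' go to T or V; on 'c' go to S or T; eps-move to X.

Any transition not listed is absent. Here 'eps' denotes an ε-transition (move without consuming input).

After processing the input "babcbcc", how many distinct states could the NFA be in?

8

Start: ε-closure({S}) = {S, X, Z}.
Read 'b': S→{T, W}, X→{V}, Z→{T, V}; now {T, V, W}.
Read 'a': T→∅, V→{S, T, V}, W→∅; union {S, T, V}; ε-closure = {S, T, V, X, Z}.
Read 'b': S→{T, W}, T→{S, W, Y}, V→{S, T, U, W}, X→{V}, Z→{T, V}; union {S, T, U, V, W, Y}; ε-closure = {S, T, U, V, W, X, Y, Z}.
Read 'c': S→{T, V, Z}, T→{T, W}, U→{S, W}, V→{Y}, W→{W, X}, X→{V, X, Y}, Y→{U, W, Y}, Z→{S, T}; now {S, T, U, V, W, X, Y, Z}.
Read 'b': S→{T, W}, T→{S, W, Y}, U→{T, V}, V→{S, T, U, W}, W→{T, Z}, X→{V}, Y→{S, T, Z}, Z→{T, V}; union {S, T, U, V, W, Y, Z}; ε-closure = {S, T, U, V, W, X, Y, Z}.
Read 'c': S→{T, V, Z}, T→{T, W}, U→{S, W}, V→{Y}, W→{W, X}, X→{V, X, Y}, Y→{U, W, Y}, Z→{S, T}; now {S, T, U, V, W, X, Y, Z}.
Read 'c': S→{T, V, Z}, T→{T, W}, U→{S, W}, V→{Y}, W→{W, X}, X→{V, X, Y}, Y→{U, W, Y}, Z→{S, T}; now {S, T, U, V, W, X, Y, Z}.
That set has 8 states.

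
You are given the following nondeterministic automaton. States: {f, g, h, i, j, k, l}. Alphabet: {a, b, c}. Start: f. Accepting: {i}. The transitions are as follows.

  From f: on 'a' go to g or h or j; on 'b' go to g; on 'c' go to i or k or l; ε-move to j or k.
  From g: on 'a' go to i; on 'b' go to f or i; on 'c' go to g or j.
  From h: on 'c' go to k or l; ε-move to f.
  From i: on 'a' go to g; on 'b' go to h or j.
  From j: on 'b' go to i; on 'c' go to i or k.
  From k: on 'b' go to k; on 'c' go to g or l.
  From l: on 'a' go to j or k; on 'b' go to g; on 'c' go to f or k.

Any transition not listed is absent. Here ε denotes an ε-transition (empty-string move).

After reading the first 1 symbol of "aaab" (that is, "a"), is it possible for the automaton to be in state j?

Yes

Start: ε-closure({f}) = {f, j, k}.
Read 'a': f→{g, h, j}, j→∅, k→∅; union {g, h, j}; ε-closure = {f, g, h, j, k}.
State j is in {f, g, h, j, k}.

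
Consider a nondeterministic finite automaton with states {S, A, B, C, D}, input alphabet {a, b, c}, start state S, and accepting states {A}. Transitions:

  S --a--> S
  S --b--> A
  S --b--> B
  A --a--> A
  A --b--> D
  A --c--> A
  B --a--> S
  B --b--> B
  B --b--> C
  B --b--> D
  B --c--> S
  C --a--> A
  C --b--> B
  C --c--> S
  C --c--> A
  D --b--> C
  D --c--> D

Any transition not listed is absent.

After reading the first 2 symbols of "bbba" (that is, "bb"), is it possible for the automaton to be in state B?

Start in {S}.
Read 'b': S→{A, B}; now {A, B}.
Read 'b': A→{D}, B→{B, C, D}; now {B, C, D}.
State B is in {B, C, D}.

Yes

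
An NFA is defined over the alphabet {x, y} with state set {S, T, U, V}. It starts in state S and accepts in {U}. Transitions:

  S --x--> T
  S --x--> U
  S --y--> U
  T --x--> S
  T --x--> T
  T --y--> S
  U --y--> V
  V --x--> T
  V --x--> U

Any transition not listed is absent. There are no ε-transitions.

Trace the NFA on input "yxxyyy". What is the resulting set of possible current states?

∅

Start in {S}.
Read 'y': S→{U}; now {U}.
Read 'x': U→∅; now ∅.
The set is empty and remains empty for the remaining 4 symbols.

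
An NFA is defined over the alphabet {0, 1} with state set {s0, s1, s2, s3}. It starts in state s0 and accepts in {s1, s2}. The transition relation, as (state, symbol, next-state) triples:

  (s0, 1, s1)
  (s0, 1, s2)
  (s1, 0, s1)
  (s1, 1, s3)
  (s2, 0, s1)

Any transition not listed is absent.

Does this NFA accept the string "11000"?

No

Start in {s0}.
Read '1': s0→{s1, s2}; now {s1, s2}.
Read '1': s1→{s3}, s2→∅; now {s3}.
Read '0': s3→∅; now ∅.
The set is empty and remains empty for the remaining 2 symbols.
The final set ∅ contains no accepting state.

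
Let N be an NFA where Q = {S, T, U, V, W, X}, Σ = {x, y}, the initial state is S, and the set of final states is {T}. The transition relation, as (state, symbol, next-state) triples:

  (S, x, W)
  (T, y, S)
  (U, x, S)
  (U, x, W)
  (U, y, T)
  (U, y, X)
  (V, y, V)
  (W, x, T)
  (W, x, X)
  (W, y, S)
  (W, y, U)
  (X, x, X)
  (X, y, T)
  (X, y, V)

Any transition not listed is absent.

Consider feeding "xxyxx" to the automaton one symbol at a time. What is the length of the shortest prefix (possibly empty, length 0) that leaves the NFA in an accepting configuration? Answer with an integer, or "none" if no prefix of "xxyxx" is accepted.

Start in {S}.
Read 'x': S→{W}; now {W}.
Read 'x': W→{T, X}; now {T, X}.
None of the earlier sets intersect F, but {T, X} does.

2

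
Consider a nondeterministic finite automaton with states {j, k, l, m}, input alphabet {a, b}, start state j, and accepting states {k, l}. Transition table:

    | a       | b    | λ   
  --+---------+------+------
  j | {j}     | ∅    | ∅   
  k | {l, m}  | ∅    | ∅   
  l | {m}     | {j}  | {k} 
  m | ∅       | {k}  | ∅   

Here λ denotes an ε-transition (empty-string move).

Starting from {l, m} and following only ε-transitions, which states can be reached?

Begin with {l, m}.
ε-move l → k; add k.

{k, l, m}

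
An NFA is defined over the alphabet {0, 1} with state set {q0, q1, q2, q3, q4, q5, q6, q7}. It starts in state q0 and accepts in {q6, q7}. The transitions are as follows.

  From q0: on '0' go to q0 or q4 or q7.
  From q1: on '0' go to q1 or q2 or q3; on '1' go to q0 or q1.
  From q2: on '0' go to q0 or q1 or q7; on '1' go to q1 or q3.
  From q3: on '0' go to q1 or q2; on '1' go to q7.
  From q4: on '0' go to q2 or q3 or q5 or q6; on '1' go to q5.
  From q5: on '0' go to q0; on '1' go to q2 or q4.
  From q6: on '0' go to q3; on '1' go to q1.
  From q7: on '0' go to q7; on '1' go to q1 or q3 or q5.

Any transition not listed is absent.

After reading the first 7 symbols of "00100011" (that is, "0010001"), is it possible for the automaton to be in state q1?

Yes

Start in {q0}.
Read '0': q0→{q0, q4, q7}; now {q0, q4, q7}.
Read '0': q0→{q0, q4, q7}, q4→{q2, q3, q5, q6}, q7→{q7}; now {q0, q2, q3, q4, q5, q6, q7}.
Read '1': q0→∅, q2→{q1, q3}, q3→{q7}, q4→{q5}, q5→{q2, q4}, q6→{q1}, q7→{q1, q3, q5}; now {q1, q2, q3, q4, q5, q7}.
Read '0': q1→{q1, q2, q3}, q2→{q0, q1, q7}, q3→{q1, q2}, q4→{q2, q3, q5, q6}, q5→{q0}, q7→{q7}; now {q0, q1, q2, q3, q5, q6, q7}.
Read '0': q0→{q0, q4, q7}, q1→{q1, q2, q3}, q2→{q0, q1, q7}, q3→{q1, q2}, q5→{q0}, q6→{q3}, q7→{q7}; now {q0, q1, q2, q3, q4, q7}.
Read '0': q0→{q0, q4, q7}, q1→{q1, q2, q3}, q2→{q0, q1, q7}, q3→{q1, q2}, q4→{q2, q3, q5, q6}, q7→{q7}; now {q0, q1, q2, q3, q4, q5, q6, q7}.
Read '1': q0→∅, q1→{q0, q1}, q2→{q1, q3}, q3→{q7}, q4→{q5}, q5→{q2, q4}, q6→{q1}, q7→{q1, q3, q5}; now {q0, q1, q2, q3, q4, q5, q7}.
State q1 is in {q0, q1, q2, q3, q4, q5, q7}.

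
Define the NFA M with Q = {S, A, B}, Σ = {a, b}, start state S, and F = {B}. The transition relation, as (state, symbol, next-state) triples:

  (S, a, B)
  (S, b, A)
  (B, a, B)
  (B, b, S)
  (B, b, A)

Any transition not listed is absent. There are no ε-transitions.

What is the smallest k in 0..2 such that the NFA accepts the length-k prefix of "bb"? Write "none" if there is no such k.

Start in {S}.
Read 'b': {S} → {A}.
Read 'b': {A} → ∅.
No reachable set along the way intersects F.

none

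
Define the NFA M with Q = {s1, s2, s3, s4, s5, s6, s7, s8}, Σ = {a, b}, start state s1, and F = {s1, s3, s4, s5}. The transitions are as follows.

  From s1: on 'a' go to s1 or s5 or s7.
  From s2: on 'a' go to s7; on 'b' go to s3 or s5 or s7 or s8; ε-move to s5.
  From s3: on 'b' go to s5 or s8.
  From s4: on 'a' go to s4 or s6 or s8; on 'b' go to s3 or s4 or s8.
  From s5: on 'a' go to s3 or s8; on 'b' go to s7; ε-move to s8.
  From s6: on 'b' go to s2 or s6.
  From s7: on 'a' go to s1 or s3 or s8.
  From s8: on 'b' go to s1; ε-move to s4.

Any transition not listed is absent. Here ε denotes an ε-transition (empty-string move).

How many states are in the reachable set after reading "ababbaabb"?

8

Start in {s1}.
Read 'a': s1→{s1, s5, s7}; union {s1, s5, s7}; ε-closure = {s1, s4, s5, s7, s8}.
Read 'b': s1→∅, s4→{s3, s4, s8}, s5→{s7}, s7→∅, s8→{s1}; now {s1, s3, s4, s7, s8}.
Read 'a': s1→{s1, s5, s7}, s3→∅, s4→{s4, s6, s8}, s7→{s1, s3, s8}, s8→∅; now {s1, s3, s4, s5, s6, s7, s8}.
Read 'b': s1→∅, s3→{s5, s8}, s4→{s3, s4, s8}, s5→{s7}, s6→{s2, s6}, s7→∅, s8→{s1}; now {s1, s2, s3, s4, s5, s6, s7, s8}.
Read 'b': s1→∅, s2→{s3, s5, s7, s8}, s3→{s5, s8}, s4→{s3, s4, s8}, s5→{s7}, s6→{s2, s6}, s7→∅, s8→{s1}; now {s1, s2, s3, s4, s5, s6, s7, s8}.
Read 'a': s1→{s1, s5, s7}, s2→{s7}, s3→∅, s4→{s4, s6, s8}, s5→{s3, s8}, s6→∅, s7→{s1, s3, s8}, s8→∅; now {s1, s3, s4, s5, s6, s7, s8}.
Read 'a': s1→{s1, s5, s7}, s3→∅, s4→{s4, s6, s8}, s5→{s3, s8}, s6→∅, s7→{s1, s3, s8}, s8→∅; now {s1, s3, s4, s5, s6, s7, s8}.
Read 'b': s1→∅, s3→{s5, s8}, s4→{s3, s4, s8}, s5→{s7}, s6→{s2, s6}, s7→∅, s8→{s1}; now {s1, s2, s3, s4, s5, s6, s7, s8}.
Read 'b': s1→∅, s2→{s3, s5, s7, s8}, s3→{s5, s8}, s4→{s3, s4, s8}, s5→{s7}, s6→{s2, s6}, s7→∅, s8→{s1}; now {s1, s2, s3, s4, s5, s6, s7, s8}.
That set has 8 states.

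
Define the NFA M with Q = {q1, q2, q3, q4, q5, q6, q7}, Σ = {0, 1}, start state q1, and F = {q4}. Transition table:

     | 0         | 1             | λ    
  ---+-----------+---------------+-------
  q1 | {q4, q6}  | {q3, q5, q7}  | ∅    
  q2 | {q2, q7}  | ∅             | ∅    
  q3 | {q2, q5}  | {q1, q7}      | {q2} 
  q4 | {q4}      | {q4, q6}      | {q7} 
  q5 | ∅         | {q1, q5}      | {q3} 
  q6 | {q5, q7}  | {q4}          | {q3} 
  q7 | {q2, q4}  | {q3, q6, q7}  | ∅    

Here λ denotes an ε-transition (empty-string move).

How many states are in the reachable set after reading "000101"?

7

Start in {q1}.
Read '0': {q1} → {q2, q3, q4, q6, q7}.
Read '0': {q2, q3, q4, q6, q7} → {q2, q3, q4, q5, q7}.
Read '0': {q2, q3, q4, q5, q7} → {q2, q3, q4, q5, q7}.
Read '1': {q2, q3, q4, q5, q7} → {q1, q2, q3, q4, q5, q6, q7}.
Read '0': {q1, q2, q3, q4, q5, q6, q7} → {q2, q3, q4, q5, q6, q7}.
Read '1': {q2, q3, q4, q5, q6, q7} → {q1, q2, q3, q4, q5, q6, q7}.
That set has 7 states.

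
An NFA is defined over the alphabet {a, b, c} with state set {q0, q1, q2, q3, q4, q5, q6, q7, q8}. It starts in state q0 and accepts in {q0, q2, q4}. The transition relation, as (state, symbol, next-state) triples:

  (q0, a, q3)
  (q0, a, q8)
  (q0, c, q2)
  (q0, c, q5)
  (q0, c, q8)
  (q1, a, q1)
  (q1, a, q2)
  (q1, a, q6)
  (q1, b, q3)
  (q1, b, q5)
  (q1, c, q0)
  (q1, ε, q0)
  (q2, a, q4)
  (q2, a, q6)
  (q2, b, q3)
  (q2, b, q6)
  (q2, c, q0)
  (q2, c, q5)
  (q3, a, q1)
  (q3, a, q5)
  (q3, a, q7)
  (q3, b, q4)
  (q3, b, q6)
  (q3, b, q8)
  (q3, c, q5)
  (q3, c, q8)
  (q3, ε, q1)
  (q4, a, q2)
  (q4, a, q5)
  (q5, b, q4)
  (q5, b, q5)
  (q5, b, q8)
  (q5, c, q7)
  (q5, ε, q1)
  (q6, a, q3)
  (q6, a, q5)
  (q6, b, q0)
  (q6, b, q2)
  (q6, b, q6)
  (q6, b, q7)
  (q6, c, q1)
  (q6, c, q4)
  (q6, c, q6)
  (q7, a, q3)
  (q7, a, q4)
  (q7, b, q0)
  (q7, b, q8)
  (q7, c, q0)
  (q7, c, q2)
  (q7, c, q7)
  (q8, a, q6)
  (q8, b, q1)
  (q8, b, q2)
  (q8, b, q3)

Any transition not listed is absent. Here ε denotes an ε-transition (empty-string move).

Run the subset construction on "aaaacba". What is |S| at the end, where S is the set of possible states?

Start in {q0}.
Read 'a': q0→{q3, q8}; union {q3, q8}; ε-closure = {q0, q1, q3, q8}.
Read 'a': q0→{q3, q8}, q1→{q1, q2, q6}, q3→{q1, q5, q7}, q8→{q6}; union {q1, q2, q3, q5, q6, q7, q8}; ε-closure = {q0, q1, q2, q3, q5, q6, q7, q8}.
Read 'a': q0→{q3, q8}, q1→{q1, q2, q6}, q2→{q4, q6}, q3→{q1, q5, q7}, q5→∅, q6→{q3, q5}, q7→{q3, q4}, q8→{q6}; union {q1, q2, q3, q4, q5, q6, q7, q8}; ε-closure = {q0, q1, q2, q3, q4, q5, q6, q7, q8}.
Read 'a': q0→{q3, q8}, q1→{q1, q2, q6}, q2→{q4, q6}, q3→{q1, q5, q7}, q4→{q2, q5}, q5→∅, q6→{q3, q5}, q7→{q3, q4}, q8→{q6}; union {q1, q2, q3, q4, q5, q6, q7, q8}; ε-closure = {q0, q1, q2, q3, q4, q5, q6, q7, q8}.
Read 'c': q0→{q2, q5, q8}, q1→{q0}, q2→{q0, q5}, q3→{q5, q8}, q4→∅, q5→{q7}, q6→{q1, q4, q6}, q7→{q0, q2, q7}, q8→∅; now {q0, q1, q2, q4, q5, q6, q7, q8}.
Read 'b': q0→∅, q1→{q3, q5}, q2→{q3, q6}, q4→∅, q5→{q4, q5, q8}, q6→{q0, q2, q6, q7}, q7→{q0, q8}, q8→{q1, q2, q3}; now {q0, q1, q2, q3, q4, q5, q6, q7, q8}.
Read 'a': q0→{q3, q8}, q1→{q1, q2, q6}, q2→{q4, q6}, q3→{q1, q5, q7}, q4→{q2, q5}, q5→∅, q6→{q3, q5}, q7→{q3, q4}, q8→{q6}; union {q1, q2, q3, q4, q5, q6, q7, q8}; ε-closure = {q0, q1, q2, q3, q4, q5, q6, q7, q8}.
That set has 9 states.

9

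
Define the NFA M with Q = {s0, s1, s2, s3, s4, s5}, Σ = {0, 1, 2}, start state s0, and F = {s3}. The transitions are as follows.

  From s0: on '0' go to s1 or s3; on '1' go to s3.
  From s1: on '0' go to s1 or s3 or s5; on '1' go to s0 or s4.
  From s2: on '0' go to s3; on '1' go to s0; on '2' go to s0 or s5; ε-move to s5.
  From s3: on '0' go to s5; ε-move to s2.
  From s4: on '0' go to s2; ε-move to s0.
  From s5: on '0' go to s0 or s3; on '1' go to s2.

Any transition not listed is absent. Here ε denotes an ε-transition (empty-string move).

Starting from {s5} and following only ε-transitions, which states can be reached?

Begin with {s5}.
No ε-moves leave this set, so the closure equals the set itself.

{s5}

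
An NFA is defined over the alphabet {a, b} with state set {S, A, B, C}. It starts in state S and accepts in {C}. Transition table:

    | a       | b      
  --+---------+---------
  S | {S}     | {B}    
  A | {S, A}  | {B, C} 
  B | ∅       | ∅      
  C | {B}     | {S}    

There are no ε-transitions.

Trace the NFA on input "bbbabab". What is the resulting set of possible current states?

Start in {S}.
Read 'b': {S} → {B}.
Read 'b': {B} → ∅.
The set is empty and remains empty for the remaining 5 symbols.

∅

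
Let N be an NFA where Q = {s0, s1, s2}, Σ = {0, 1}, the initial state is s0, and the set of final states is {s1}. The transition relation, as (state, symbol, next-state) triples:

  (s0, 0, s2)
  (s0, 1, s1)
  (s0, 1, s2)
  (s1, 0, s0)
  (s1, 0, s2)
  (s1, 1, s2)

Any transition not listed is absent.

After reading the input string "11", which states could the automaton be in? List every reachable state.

{s2}

Start in {s0}.
Read '1': s0→{s1, s2}; now {s1, s2}.
Read '1': s1→{s2}, s2→∅; now {s2}.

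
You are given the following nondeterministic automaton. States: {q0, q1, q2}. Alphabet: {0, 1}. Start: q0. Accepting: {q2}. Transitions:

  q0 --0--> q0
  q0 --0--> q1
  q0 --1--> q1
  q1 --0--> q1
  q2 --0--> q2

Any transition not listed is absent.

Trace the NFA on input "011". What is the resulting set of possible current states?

Start in {q0}.
Read '0': {q0} → {q0, q1}.
Read '1': {q0, q1} → {q1}.
Read '1': {q1} → ∅.

∅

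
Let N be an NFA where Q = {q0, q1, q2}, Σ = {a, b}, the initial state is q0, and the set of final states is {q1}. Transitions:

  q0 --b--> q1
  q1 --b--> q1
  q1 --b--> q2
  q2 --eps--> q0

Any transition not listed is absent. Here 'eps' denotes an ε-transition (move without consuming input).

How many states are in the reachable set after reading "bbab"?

Start in {q0}.
Read 'b': q0→{q1}; now {q1}.
Read 'b': q1→{q1, q2}; union {q1, q2}; ε-closure = {q0, q1, q2}.
Read 'a': q0→∅, q1→∅, q2→∅; now ∅.
The set is empty and remains empty for the remaining 1 symbol.
That set has 0 states.

0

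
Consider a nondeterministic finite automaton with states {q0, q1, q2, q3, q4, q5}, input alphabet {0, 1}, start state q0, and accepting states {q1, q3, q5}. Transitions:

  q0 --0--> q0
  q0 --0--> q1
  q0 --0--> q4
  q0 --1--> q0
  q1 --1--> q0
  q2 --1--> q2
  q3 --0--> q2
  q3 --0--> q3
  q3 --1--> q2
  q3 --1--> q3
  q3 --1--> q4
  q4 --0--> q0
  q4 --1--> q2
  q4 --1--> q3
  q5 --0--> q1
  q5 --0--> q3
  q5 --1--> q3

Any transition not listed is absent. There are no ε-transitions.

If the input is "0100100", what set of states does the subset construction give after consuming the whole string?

{q0, q1, q2, q3, q4}

Start in {q0}.
Read '0': {q0} → {q0, q1, q4}.
Read '1': {q0, q1, q4} → {q0, q2, q3}.
Read '0': {q0, q2, q3} → {q0, q1, q2, q3, q4}.
Read '0': {q0, q1, q2, q3, q4} → {q0, q1, q2, q3, q4}.
Read '1': {q0, q1, q2, q3, q4} → {q0, q2, q3, q4}.
Read '0': {q0, q2, q3, q4} → {q0, q1, q2, q3, q4}.
Read '0': {q0, q1, q2, q3, q4} → {q0, q1, q2, q3, q4}.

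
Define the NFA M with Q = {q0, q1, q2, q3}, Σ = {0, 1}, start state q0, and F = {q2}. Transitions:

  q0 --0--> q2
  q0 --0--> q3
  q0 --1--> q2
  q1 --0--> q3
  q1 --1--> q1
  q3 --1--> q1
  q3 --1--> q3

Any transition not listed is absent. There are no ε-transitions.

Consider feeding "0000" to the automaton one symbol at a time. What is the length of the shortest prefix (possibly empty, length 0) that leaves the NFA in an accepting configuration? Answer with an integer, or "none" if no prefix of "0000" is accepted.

1

Start in {q0}.
Read '0': q0→{q2, q3}; now {q2, q3}.
None of the earlier sets intersect F, but {q2, q3} does.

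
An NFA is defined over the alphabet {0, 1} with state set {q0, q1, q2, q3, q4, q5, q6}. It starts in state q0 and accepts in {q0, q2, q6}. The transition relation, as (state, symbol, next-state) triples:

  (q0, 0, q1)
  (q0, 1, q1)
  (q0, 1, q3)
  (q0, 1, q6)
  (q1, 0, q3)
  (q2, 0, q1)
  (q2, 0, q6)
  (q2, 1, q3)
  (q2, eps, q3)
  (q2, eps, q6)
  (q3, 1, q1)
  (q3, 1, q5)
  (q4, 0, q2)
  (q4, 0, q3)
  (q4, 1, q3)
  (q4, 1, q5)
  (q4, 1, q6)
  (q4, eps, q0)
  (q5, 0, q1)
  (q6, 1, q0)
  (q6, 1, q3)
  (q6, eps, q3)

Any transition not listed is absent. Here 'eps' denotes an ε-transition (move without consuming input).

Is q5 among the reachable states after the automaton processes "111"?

Yes

Start in {q0}.
Read '1': {q0} → {q1, q3, q6}.
Read '1': {q1, q3, q6} → {q0, q1, q3, q5}.
Read '1': {q0, q1, q3, q5} → {q1, q3, q5, q6}.
State q5 is in {q1, q3, q5, q6}.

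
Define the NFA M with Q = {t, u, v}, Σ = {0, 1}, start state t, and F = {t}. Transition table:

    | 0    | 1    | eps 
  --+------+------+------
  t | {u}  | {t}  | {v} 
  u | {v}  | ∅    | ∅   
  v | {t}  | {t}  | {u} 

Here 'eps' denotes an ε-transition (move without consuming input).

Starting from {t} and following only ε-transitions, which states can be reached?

Begin with {t}.
ε-move t → v; add v.
ε-move v → u; add u.

{t, u, v}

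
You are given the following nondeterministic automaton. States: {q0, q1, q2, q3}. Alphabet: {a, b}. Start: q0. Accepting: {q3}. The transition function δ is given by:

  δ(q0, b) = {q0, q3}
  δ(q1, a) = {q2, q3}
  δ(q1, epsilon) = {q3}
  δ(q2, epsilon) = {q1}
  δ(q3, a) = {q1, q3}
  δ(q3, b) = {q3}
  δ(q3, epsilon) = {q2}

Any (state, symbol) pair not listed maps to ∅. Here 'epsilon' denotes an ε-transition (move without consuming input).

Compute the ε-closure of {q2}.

{q1, q2, q3}

Begin with {q2}.
ε-move q2 → q1; add q1.
ε-move q1 → q3; add q3.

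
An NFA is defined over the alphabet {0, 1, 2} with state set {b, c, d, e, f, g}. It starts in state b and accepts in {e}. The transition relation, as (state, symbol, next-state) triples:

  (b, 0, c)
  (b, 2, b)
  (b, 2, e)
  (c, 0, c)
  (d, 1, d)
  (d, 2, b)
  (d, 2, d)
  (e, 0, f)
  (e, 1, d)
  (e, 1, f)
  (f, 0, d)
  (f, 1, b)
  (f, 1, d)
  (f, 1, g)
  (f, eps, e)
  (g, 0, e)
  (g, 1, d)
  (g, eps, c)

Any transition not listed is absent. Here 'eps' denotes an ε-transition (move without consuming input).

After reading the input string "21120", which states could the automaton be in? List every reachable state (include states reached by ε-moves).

Start in {b}.
Read '2': {b} → {b, e}.
Read '1': {b, e} → {d, e, f}.
Read '1': {d, e, f} → {b, c, d, e, f, g}.
Read '2': {b, c, d, e, f, g} → {b, d, e}.
Read '0': {b, d, e} → {c, e, f}.

{c, e, f}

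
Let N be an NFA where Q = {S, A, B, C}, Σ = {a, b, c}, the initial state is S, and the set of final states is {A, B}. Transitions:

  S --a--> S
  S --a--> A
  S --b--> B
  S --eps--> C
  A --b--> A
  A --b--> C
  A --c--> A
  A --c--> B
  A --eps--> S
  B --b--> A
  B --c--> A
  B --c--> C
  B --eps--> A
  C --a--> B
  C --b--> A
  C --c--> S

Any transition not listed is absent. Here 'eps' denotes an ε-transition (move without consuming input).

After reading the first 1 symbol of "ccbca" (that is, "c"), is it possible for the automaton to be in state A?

No

Start: ε-closure({S}) = {S, C}.
Read 'c': S→∅, C→{S}; union {S}; ε-closure = {S, C}.
State A is not in {S, C}.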